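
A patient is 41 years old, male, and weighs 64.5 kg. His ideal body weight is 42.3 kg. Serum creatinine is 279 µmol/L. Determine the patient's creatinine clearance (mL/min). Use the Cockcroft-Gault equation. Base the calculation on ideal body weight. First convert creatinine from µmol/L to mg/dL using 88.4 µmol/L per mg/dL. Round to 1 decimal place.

SCr = 279 / 88.4 = 3.156 mg/dL
CrCl = (140 − 41) × 42.3 / (72 × 3.156) = 4187.7 / 227.23 ≈ 18.4 mL/min

18.4 mL/min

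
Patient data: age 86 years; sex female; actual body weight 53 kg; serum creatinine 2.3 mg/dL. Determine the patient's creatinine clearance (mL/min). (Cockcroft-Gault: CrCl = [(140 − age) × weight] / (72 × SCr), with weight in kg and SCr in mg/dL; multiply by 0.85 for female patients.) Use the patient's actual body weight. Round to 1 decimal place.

14.7 mL/min

CrCl = (140 − 86) × 53 / (72 × 2.3) × 0.85 = 2862.0 / 165.60 × 0.85 ≈ 14.7 mL/min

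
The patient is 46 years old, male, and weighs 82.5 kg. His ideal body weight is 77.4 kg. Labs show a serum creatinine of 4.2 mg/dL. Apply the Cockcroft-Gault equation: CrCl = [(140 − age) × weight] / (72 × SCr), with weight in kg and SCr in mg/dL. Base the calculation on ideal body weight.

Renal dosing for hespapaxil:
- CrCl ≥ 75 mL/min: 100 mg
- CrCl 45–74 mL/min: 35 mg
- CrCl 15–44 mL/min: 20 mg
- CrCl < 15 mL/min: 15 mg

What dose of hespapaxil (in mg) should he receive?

20 mg

CrCl = (140 − 46) × 77.4 / (72 × 4.2) = 7275.6 / 302.40 ≈ 24.1 mL/min
CrCl ≈ 24 mL/min → bracket 15–44 mL/min.
Dose for this bracket: 20 mg.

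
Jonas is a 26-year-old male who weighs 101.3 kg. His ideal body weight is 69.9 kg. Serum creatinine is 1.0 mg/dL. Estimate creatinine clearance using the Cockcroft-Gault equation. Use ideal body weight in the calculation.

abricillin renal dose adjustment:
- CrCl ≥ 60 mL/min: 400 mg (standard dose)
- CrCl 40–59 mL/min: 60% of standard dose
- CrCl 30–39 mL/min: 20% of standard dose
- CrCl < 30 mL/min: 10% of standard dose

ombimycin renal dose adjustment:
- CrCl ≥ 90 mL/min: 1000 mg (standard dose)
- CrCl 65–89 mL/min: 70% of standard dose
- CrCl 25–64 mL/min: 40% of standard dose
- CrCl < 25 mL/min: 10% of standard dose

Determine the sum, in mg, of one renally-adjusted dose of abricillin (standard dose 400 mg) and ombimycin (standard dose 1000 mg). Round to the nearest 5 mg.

1400 mg

CrCl = (140 − 26) × 69.9 / (72 × 1) = 7968.6 / 72.00 ≈ 110.7 mL/min
CrCl ≈ 111 mL/min.
abricillin: ≥ 60 mL/min → 100% of 400 mg = 400 mg.
ombimycin: ≥ 90 mL/min → 100% of 1000 mg = 1000 mg.
Total = 400 + 1000 = 1400 mg.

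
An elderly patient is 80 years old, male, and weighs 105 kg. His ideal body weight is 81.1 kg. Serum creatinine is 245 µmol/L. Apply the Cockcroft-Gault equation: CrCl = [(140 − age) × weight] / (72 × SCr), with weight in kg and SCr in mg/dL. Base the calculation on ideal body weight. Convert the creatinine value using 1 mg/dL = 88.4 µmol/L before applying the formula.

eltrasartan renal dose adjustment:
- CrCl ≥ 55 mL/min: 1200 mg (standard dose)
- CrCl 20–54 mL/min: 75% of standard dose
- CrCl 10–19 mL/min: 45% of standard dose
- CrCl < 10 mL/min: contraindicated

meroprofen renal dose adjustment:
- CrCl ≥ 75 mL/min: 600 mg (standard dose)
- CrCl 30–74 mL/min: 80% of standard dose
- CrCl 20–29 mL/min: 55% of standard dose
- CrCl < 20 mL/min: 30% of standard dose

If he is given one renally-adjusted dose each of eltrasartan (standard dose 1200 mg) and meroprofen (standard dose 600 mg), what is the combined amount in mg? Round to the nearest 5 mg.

1230 mg

SCr = 245 / 88.4 = 2.771 mg/dL
CrCl = (140 − 80) × 81.1 / (72 × 2.771) = 4866.0 / 199.51 ≈ 24.4 mL/min
CrCl ≈ 24 mL/min.
eltrasartan: 20–54 mL/min → 75% of 1200 mg = 900 mg.
meroprofen: 20–29 mL/min → 55% of 600 mg = 330 mg.
Total = 900 + 330 = 1230 mg.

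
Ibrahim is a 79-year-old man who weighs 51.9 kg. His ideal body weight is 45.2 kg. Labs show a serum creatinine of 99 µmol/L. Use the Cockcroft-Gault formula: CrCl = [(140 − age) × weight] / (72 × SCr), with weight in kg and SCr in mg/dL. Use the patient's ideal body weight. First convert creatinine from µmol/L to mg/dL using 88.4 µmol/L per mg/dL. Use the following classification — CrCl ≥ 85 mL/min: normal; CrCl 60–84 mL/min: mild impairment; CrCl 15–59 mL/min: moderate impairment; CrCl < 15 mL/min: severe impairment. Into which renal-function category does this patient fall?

SCr = 99 / 88.4 = 1.12 mg/dL
CrCl = (140 − 79) × 45.2 / (72 × 1.12) = 2757.2 / 80.64 ≈ 34.2 mL/min
34 mL/min falls in the 'moderate impairment' range.

moderate impairment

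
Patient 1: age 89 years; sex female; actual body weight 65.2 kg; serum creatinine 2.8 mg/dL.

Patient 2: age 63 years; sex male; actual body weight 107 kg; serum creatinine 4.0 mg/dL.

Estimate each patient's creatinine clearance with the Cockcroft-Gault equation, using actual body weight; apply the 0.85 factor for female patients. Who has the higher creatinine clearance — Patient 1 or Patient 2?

Patient 1: CrCl = (140 − 89) × 65.2 / (72 × 2.8) × 0.85 = 3325.2 / 201.60 × 0.85 ≈ 14.0 mL/min
Patient 2: CrCl = (140 − 63) × 107 / (72 × 4) = 8239.0 / 288.00 ≈ 28.6 mL/min
14.0 vs 28.6 mL/min → Patient 2 is higher.

Patient 2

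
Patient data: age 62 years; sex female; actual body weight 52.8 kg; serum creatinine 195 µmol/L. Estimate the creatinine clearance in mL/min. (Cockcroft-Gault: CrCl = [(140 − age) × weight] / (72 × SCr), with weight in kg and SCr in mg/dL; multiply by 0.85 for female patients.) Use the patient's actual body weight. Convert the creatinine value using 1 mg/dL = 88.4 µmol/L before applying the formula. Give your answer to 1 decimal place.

22.0 mL/min

SCr = 195 / 88.4 = 2.206 mg/dL
CrCl = (140 − 62) × 52.8 / (72 × 2.206) × 0.85 = 4118.4 / 158.83 × 0.85 ≈ 22.0 mL/min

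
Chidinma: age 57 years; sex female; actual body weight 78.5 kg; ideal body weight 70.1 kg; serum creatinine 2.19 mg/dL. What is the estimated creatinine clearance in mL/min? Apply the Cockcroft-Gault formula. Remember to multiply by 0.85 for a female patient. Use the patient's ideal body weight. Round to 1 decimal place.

31.4 mL/min

CrCl = (140 − 57) × 70.1 / (72 × 2.19) × 0.85 = 5818.3 / 157.68 × 0.85 ≈ 31.4 mL/min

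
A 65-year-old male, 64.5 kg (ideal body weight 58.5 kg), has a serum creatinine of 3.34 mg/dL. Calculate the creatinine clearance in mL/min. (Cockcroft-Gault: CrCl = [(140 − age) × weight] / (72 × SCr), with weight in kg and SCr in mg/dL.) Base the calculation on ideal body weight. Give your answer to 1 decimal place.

CrCl = (140 − 65) × 58.5 / (72 × 3.34) = 4387.5 / 240.48 ≈ 18.2 mL/min

18.2 mL/min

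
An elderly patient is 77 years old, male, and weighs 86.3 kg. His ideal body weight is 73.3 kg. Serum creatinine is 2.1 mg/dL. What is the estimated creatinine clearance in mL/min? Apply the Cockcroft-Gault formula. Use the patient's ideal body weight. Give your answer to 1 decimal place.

CrCl = (140 − 77) × 73.3 / (72 × 2.1) = 4617.9 / 151.20 ≈ 30.5 mL/min

30.5 mL/min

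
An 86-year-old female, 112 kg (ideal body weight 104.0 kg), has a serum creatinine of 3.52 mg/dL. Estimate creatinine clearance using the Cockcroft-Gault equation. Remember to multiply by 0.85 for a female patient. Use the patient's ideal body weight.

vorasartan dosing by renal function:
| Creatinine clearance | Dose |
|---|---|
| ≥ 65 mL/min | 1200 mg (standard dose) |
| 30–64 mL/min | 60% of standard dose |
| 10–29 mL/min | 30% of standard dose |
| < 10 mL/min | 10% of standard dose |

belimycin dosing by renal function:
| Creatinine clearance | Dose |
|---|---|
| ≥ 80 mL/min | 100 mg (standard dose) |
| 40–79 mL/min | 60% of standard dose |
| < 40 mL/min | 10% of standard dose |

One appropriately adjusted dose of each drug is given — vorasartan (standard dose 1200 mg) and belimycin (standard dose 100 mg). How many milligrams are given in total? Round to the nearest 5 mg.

CrCl = (140 − 86) × 104 / (72 × 3.52) × 0.85 = 5616.0 / 253.44 × 0.85 ≈ 18.8 mL/min
CrCl ≈ 19 mL/min.
vorasartan: 10–29 mL/min → 30% of 1200 mg = 360 mg.
belimycin: < 40 mL/min → 10% of 100 mg = 10 mg.
Total = 360 + 10 = 370 mg.

370 mg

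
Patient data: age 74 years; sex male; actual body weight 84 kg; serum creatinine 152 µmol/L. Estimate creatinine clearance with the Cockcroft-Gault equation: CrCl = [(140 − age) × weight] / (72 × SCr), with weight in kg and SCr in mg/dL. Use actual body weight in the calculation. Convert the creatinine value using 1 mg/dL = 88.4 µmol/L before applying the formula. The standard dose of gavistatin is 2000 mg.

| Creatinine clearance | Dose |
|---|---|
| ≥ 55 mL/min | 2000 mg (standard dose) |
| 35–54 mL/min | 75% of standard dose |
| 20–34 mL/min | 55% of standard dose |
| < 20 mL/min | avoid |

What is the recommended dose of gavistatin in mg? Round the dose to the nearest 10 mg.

SCr = 152 / 88.4 = 1.719 mg/dL
CrCl = (140 − 74) × 84 / (72 × 1.719) = 5544.0 / 123.77 ≈ 44.8 mL/min
CrCl ≈ 45 mL/min → bracket 35–54 mL/min.
75% of 2000 mg = 1500 mg

1500 mg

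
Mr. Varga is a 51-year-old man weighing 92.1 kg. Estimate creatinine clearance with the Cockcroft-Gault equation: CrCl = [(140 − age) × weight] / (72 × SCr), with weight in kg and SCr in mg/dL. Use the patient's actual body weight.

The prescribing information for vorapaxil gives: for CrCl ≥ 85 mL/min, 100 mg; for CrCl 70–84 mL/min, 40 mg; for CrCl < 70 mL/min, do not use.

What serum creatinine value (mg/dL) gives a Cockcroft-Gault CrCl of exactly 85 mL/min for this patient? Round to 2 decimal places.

Standard dose requires CrCl ≥ 85 mL/min.
Set (140 − 51) × 92.1 / (72 × SCr) = 85
SCr = (140 − 51) × 92.1 / (72 × 85) = 1.339 mg/dL

1.34 mg/dL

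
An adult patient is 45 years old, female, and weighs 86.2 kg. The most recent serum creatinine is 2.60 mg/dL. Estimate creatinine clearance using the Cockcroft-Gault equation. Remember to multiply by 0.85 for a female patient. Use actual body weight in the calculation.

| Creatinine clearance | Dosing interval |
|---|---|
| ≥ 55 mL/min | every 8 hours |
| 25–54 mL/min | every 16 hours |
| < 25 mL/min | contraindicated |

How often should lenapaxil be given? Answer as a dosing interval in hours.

CrCl = (140 − 45) × 86.2 / (72 × 2.6) × 0.85 = 8189.0 / 187.20 × 0.85 ≈ 37.2 mL/min
CrCl ≈ 37 mL/min → bracket 25–54 mL/min → every 16 hours.

every 16 hours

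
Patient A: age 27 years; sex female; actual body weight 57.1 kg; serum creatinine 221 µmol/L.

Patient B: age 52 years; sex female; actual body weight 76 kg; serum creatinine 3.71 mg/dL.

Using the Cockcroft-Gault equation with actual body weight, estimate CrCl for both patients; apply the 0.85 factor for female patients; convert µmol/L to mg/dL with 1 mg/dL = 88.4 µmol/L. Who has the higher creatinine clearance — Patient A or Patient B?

Patient A

Patient A: SCr = 221 / 88.4 = 2.5 mg/dL
Patient A: CrCl = (140 − 27) × 57.1 / (72 × 2.5) × 0.85 = 6452.3 / 180.00 × 0.85 ≈ 30.5 mL/min
Patient B: CrCl = (140 − 52) × 76 / (72 × 3.71) × 0.85 = 6688.0 / 267.12 × 0.85 ≈ 21.3 mL/min
30.5 vs 21.3 mL/min → Patient A is higher.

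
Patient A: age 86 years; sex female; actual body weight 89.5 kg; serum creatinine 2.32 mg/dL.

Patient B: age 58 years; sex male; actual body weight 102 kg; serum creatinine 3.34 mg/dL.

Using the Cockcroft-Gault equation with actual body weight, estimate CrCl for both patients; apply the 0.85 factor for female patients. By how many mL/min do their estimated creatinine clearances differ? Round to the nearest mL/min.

10 mL/min

Patient A: CrCl = (140 − 86) × 89.5 / (72 × 2.32) × 0.85 = 4833.0 / 167.04 × 0.85 ≈ 24.6 mL/min
Patient B: CrCl = (140 − 58) × 102 / (72 × 3.34) = 8364.0 / 240.48 ≈ 34.8 mL/min
|24.6 − 34.8| = 10.2 mL/min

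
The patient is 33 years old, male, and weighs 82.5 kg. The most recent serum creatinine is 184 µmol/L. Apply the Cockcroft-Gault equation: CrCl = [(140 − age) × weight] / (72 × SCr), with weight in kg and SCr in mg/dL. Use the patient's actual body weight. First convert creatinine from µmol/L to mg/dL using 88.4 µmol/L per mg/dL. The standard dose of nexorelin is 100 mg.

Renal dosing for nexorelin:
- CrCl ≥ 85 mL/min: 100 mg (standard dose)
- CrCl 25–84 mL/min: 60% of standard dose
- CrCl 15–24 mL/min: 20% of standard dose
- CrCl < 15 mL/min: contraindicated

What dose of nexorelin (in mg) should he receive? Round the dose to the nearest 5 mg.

60 mg

SCr = 184 / 88.4 = 2.081 mg/dL
CrCl = (140 − 33) × 82.5 / (72 × 2.081) = 8827.5 / 149.83 ≈ 58.9 mL/min
CrCl ≈ 59 mL/min → bracket 25–84 mL/min.
60% of 100 mg = 60 mg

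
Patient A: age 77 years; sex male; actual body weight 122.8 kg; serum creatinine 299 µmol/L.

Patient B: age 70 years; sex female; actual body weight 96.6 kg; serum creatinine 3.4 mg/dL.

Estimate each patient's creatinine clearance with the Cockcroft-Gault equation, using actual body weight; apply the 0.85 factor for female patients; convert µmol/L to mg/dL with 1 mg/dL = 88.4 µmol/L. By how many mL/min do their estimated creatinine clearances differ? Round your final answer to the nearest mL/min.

8 mL/min

Patient A: SCr = 299 / 88.4 = 3.382 mg/dL
Patient A: CrCl = (140 − 77) × 122.8 / (72 × 3.382) = 7736.4 / 243.50 ≈ 31.8 mL/min
Patient B: CrCl = (140 − 70) × 96.6 / (72 × 3.4) × 0.85 = 6762.0 / 244.80 × 0.85 ≈ 23.5 mL/min
|31.8 − 23.5| = 8.3 mL/min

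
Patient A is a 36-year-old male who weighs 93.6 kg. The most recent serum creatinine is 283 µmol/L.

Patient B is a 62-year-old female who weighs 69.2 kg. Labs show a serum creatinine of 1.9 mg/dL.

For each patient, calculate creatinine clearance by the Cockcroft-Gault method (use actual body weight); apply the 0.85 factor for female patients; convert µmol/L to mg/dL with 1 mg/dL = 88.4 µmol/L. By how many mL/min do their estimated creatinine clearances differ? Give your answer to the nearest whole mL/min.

Patient A: SCr = 283 / 88.4 = 3.201 mg/dL
Patient A: CrCl = (140 − 36) × 93.6 / (72 × 3.201) = 9734.4 / 230.47 ≈ 42.2 mL/min
Patient B: CrCl = (140 − 62) × 69.2 / (72 × 1.9) × 0.85 = 5397.6 / 136.80 × 0.85 ≈ 33.5 mL/min
|42.2 − 33.5| = 8.7 mL/min

9 mL/min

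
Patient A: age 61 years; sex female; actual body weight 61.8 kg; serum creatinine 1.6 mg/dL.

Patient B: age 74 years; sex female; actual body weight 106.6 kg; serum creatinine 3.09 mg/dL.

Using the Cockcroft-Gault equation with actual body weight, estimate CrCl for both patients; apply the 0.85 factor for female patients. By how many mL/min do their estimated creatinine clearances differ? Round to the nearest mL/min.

9 mL/min

Patient A: CrCl = (140 − 61) × 61.8 / (72 × 1.6) × 0.85 = 4882.2 / 115.20 × 0.85 ≈ 36.0 mL/min
Patient B: CrCl = (140 − 74) × 106.6 / (72 × 3.09) × 0.85 = 7035.6 / 222.48 × 0.85 ≈ 26.9 mL/min
|36.0 − 26.9| = 9.1 mL/min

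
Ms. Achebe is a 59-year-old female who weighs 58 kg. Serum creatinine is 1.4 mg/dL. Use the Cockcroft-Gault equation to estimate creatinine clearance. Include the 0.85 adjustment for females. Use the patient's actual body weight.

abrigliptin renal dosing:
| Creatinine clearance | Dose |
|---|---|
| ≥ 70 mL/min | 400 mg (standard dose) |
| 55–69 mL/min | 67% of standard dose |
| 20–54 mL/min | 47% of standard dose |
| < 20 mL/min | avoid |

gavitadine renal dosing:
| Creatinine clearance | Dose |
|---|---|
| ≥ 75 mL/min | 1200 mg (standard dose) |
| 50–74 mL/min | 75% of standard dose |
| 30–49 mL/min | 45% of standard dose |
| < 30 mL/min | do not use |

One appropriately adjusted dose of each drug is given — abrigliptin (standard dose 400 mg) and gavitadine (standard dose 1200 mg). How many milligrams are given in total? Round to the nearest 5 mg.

730 mg

CrCl = (140 − 59) × 58 / (72 × 1.4) × 0.85 = 4698.0 / 100.80 × 0.85 ≈ 39.6 mL/min
CrCl ≈ 40 mL/min.
abrigliptin: 20–54 mL/min → 47% of 400 mg = 188 mg.
gavitadine: 30–49 mL/min → 45% of 1200 mg = 540 mg.
Total = 188 + 540 = 728 mg.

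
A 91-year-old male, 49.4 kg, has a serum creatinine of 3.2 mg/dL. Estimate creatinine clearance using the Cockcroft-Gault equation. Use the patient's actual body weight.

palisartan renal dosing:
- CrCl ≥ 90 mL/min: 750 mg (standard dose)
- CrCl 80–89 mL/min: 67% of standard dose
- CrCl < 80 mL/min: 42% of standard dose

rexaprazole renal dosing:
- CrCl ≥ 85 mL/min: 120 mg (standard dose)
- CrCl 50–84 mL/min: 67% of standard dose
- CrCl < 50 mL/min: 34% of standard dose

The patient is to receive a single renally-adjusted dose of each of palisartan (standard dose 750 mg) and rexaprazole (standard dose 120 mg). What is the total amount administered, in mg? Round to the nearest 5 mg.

355 mg

CrCl = (140 − 91) × 49.4 / (72 × 3.2) = 2420.6 / 230.40 ≈ 10.5 mL/min
CrCl ≈ 11 mL/min.
palisartan: < 80 mL/min → 42% of 750 mg = 315 mg.
rexaprazole: < 50 mL/min → 34% of 120 mg = 40.8 mg.
Total = 315 + 40.8 = 355.8 mg.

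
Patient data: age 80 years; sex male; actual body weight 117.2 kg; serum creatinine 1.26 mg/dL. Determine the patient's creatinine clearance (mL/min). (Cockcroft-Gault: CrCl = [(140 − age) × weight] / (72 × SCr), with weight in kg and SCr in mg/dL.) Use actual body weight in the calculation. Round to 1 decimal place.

77.5 mL/min

CrCl = (140 − 80) × 117.2 / (72 × 1.26) = 7032.0 / 90.72 ≈ 77.5 mL/min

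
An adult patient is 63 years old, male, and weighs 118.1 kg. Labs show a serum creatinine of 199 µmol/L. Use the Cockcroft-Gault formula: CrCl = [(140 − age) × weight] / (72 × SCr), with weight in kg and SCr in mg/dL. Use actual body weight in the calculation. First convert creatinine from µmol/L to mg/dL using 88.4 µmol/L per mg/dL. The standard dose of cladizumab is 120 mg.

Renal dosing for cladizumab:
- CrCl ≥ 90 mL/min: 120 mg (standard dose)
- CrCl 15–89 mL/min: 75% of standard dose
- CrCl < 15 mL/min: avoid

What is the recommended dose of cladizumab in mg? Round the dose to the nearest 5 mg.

90 mg

SCr = 199 / 88.4 = 2.251 mg/dL
CrCl = (140 − 63) × 118.1 / (72 × 2.251) = 9093.7 / 162.07 ≈ 56.1 mL/min
CrCl ≈ 56 mL/min → bracket 15–89 mL/min.
75% of 120 mg = 90 mg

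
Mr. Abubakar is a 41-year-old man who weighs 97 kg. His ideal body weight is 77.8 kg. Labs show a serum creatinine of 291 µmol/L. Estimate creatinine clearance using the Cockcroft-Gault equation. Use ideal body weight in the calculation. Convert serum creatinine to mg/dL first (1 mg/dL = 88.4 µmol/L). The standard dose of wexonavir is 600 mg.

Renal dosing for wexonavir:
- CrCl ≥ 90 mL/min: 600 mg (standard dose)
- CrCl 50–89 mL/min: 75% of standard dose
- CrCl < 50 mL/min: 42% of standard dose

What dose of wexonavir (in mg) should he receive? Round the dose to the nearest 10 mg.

SCr = 291 / 88.4 = 3.292 mg/dL
CrCl = (140 − 41) × 77.8 / (72 × 3.292) = 7702.2 / 237.02 ≈ 32.5 mL/min
CrCl ≈ 32 mL/min → bracket < 50 mL/min.
42% of 600 mg = 252 mg → 250 mg

250 mg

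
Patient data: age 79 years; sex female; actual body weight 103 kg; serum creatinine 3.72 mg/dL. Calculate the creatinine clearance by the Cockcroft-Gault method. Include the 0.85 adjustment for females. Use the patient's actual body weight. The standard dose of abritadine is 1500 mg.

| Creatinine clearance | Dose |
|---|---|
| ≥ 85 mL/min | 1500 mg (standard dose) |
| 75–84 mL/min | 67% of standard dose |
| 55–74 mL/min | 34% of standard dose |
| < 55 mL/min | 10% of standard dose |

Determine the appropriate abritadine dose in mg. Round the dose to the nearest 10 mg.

150 mg

CrCl = (140 − 79) × 103 / (72 × 3.72) × 0.85 = 6283.0 / 267.84 × 0.85 ≈ 19.9 mL/min
CrCl ≈ 20 mL/min → bracket < 55 mL/min.
10% of 1500 mg = 150 mg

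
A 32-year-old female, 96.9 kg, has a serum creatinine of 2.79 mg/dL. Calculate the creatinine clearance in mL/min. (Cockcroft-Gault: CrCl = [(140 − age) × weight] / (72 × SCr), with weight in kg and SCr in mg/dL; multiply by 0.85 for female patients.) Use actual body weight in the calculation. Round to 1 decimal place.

44.3 mL/min

CrCl = (140 − 32) × 96.9 / (72 × 2.79) × 0.85 = 10465.2 / 200.88 × 0.85 ≈ 44.3 mL/min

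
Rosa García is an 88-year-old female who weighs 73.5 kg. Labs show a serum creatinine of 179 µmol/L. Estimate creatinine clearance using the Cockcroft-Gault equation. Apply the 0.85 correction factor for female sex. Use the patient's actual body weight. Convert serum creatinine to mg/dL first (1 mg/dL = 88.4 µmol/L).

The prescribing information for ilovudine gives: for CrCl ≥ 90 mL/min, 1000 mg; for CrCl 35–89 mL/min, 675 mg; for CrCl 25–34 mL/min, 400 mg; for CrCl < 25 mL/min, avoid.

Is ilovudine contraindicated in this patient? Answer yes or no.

SCr = 179 / 88.4 = 2.025 mg/dL
CrCl = (140 − 88) × 73.5 / (72 × 2.025) × 0.85 = 3822.0 / 145.80 × 0.85 ≈ 22.3 mL/min
CrCl ≈ 22 mL/min, which is < 25 mL/min.

yes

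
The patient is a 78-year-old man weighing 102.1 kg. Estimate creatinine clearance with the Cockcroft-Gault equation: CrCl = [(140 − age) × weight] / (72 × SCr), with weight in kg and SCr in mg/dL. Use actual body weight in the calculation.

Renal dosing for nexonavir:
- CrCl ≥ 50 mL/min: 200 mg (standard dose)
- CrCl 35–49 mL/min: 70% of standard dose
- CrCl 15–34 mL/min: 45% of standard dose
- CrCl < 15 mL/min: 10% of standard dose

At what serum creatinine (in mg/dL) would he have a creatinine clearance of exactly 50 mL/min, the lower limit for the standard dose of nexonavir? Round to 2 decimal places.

1.76 mg/dL

Standard dose requires CrCl ≥ 50 mL/min.
Set (140 − 78) × 102.1 / (72 × SCr) = 50
SCr = (140 − 78) × 102.1 / (72 × 50) = 1.758 mg/dL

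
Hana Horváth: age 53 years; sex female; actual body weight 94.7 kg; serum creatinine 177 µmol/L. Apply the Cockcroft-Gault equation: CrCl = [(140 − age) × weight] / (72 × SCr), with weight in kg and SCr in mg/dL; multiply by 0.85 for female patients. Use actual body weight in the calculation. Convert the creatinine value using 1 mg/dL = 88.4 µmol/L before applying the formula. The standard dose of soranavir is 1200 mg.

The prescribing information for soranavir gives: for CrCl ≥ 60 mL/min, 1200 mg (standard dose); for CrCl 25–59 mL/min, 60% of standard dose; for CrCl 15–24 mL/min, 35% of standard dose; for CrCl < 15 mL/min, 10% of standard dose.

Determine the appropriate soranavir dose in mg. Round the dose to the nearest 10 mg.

720 mg

SCr = 177 / 88.4 = 2.002 mg/dL
CrCl = (140 − 53) × 94.7 / (72 × 2.002) × 0.85 = 8238.9 / 144.14 × 0.85 ≈ 48.6 mL/min
CrCl ≈ 49 mL/min → bracket 25–59 mL/min.
60% of 1200 mg = 720 mg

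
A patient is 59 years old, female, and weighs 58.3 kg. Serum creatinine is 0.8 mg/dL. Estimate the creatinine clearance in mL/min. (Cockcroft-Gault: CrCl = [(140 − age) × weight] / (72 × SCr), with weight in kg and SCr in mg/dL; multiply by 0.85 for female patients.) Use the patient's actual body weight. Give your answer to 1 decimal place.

CrCl = (140 − 59) × 58.3 / (72 × 0.8) × 0.85 = 4722.3 / 57.60 × 0.85 ≈ 69.7 mL/min

69.7 mL/min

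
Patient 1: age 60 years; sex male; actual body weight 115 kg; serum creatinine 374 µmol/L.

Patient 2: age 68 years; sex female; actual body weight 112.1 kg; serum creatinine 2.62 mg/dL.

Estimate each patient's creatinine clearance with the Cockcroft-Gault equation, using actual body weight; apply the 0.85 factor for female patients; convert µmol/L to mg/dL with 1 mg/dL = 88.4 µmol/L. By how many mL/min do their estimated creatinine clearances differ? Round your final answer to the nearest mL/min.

6 mL/min

Patient 1: SCr = 374 / 88.4 = 4.231 mg/dL
Patient 1: CrCl = (140 − 60) × 115 / (72 × 4.231) = 9200.0 / 304.63 ≈ 30.2 mL/min
Patient 2: CrCl = (140 − 68) × 112.1 / (72 × 2.62) × 0.85 = 8071.2 / 188.64 × 0.85 ≈ 36.4 mL/min
|30.2 − 36.4| = 6.2 mL/min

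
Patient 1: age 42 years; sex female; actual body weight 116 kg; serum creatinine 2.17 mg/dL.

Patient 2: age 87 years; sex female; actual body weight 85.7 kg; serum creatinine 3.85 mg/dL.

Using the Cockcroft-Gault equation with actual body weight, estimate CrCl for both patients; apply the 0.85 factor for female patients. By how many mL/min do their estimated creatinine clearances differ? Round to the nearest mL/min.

Patient 1: CrCl = (140 − 42) × 116 / (72 × 2.17) × 0.85 = 11368.0 / 156.24 × 0.85 ≈ 61.8 mL/min
Patient 2: CrCl = (140 − 87) × 85.7 / (72 × 3.85) × 0.85 = 4542.1 / 277.20 × 0.85 ≈ 13.9 mL/min
|61.8 − 13.9| = 47.9 mL/min

48 mL/min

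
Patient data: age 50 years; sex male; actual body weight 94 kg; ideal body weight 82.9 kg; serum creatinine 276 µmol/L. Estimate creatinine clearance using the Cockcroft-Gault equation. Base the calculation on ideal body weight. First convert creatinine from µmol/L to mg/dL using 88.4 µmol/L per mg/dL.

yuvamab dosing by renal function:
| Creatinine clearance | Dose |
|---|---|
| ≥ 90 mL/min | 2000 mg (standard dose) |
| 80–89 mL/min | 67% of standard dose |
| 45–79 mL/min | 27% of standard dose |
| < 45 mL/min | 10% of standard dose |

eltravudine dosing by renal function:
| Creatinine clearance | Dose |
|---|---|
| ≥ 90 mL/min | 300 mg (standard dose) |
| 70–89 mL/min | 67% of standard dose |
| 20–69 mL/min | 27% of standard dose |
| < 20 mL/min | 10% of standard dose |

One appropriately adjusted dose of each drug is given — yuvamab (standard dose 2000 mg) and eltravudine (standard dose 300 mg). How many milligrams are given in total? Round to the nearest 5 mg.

SCr = 276 / 88.4 = 3.122 mg/dL
CrCl = (140 − 50) × 82.9 / (72 × 3.122) = 7461.0 / 224.78 ≈ 33.2 mL/min
CrCl ≈ 33 mL/min.
yuvamab: < 45 mL/min → 10% of 2000 mg = 200 mg.
eltravudine: 20–69 mL/min → 27% of 300 mg = 81 mg.
Total = 200 + 81 = 281 mg.

280 mg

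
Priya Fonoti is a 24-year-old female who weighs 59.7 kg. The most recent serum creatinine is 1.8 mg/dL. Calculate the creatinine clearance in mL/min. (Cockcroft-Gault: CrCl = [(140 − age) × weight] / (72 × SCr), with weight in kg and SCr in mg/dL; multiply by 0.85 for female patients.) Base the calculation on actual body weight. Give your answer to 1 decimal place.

45.4 mL/min

CrCl = (140 − 24) × 59.7 / (72 × 1.8) × 0.85 = 6925.2 / 129.60 × 0.85 ≈ 45.4 mL/min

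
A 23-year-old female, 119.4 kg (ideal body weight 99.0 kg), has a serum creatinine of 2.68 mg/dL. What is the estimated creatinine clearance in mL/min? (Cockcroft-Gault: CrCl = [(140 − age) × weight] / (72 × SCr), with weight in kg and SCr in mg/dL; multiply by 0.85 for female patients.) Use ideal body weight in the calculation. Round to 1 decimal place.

CrCl = (140 − 23) × 99 / (72 × 2.68) × 0.85 = 11583.0 / 192.96 × 0.85 ≈ 51.0 mL/min

51.0 mL/min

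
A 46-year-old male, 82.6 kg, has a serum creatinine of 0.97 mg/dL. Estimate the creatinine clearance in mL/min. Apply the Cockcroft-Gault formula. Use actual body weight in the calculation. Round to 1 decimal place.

111.2 mL/min

CrCl = (140 − 46) × 82.6 / (72 × 0.97) = 7764.4 / 69.84 ≈ 111.2 mL/min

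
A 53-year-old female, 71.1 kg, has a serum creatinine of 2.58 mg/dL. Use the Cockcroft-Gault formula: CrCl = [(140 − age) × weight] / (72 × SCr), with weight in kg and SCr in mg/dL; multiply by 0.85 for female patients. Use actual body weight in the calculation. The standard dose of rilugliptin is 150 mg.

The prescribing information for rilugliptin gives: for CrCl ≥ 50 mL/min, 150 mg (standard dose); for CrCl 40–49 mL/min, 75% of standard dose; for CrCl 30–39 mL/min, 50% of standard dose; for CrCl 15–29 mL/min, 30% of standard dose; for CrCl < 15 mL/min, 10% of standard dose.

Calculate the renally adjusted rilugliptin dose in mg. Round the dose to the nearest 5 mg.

CrCl = (140 − 53) × 71.1 / (72 × 2.58) × 0.85 = 6185.7 / 185.76 × 0.85 ≈ 28.3 mL/min
CrCl ≈ 28 mL/min → bracket 15–29 mL/min.
30% of 150 mg = 45 mg

45 mg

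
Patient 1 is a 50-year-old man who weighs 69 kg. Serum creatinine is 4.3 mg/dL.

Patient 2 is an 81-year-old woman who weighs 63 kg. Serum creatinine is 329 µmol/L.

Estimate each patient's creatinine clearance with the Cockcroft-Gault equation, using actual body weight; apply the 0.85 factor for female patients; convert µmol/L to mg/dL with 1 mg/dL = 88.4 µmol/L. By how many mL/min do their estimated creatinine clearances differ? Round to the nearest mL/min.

Patient 1: CrCl = (140 − 50) × 69 / (72 × 4.3) = 6210.0 / 309.60 ≈ 20.1 mL/min
Patient 2: SCr = 329 / 88.4 = 3.722 mg/dL
Patient 2: CrCl = (140 − 81) × 63 / (72 × 3.722) × 0.85 = 3717.0 / 267.98 × 0.85 ≈ 11.8 mL/min
|20.1 − 11.8| = 8.3 mL/min

8 mL/min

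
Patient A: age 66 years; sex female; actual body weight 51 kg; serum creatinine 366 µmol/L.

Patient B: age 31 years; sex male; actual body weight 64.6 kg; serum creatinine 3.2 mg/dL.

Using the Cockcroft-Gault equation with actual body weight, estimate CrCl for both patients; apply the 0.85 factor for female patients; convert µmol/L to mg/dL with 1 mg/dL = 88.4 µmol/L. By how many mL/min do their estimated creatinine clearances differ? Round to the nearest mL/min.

Patient A: SCr = 366 / 88.4 = 4.14 mg/dL
Patient A: CrCl = (140 − 66) × 51 / (72 × 4.14) × 0.85 = 3774.0 / 298.08 × 0.85 ≈ 10.8 mL/min
Patient B: CrCl = (140 − 31) × 64.6 / (72 × 3.2) = 7041.4 / 230.40 ≈ 30.6 mL/min
|10.8 − 30.6| = 19.8 mL/min

20 mL/min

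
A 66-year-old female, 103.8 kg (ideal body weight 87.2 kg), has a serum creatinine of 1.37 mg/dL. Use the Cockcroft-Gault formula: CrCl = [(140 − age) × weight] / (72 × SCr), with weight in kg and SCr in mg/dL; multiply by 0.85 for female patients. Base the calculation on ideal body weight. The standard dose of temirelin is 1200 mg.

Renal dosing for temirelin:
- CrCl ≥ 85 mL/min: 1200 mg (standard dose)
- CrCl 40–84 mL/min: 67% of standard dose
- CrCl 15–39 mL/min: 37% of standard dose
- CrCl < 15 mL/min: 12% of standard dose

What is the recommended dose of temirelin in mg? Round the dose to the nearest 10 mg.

800 mg

CrCl = (140 − 66) × 87.2 / (72 × 1.37) × 0.85 = 6452.8 / 98.64 × 0.85 ≈ 55.6 mL/min
CrCl ≈ 56 mL/min → bracket 40–84 mL/min.
67% of 1200 mg = 804 mg → 800 mg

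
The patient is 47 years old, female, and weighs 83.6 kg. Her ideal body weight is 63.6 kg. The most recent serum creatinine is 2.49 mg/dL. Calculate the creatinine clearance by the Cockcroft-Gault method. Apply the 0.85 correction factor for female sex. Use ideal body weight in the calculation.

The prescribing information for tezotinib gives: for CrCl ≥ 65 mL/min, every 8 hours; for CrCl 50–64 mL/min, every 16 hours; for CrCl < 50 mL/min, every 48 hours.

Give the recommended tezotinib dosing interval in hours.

every 48 hours

CrCl = (140 − 47) × 63.6 / (72 × 2.49) × 0.85 = 5914.8 / 179.28 × 0.85 ≈ 28.0 mL/min
CrCl ≈ 28 mL/min → bracket < 50 mL/min → every 48 hours.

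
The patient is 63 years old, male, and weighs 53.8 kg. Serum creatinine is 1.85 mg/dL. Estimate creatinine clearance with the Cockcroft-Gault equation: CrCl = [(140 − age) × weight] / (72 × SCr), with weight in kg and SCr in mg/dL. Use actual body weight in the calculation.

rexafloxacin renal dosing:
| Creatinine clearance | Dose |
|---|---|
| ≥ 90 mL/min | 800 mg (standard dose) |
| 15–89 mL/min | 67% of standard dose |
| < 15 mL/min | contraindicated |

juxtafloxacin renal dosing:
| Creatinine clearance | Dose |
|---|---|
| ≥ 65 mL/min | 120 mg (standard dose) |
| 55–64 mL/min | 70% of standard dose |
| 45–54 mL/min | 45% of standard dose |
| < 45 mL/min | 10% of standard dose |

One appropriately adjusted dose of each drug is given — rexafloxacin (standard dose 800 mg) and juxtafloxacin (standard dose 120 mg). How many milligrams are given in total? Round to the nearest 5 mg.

550 mg

CrCl = (140 − 63) × 53.8 / (72 × 1.85) = 4142.6 / 133.20 ≈ 31.1 mL/min
CrCl ≈ 31 mL/min.
rexafloxacin: 15–89 mL/min → 67% of 800 mg = 536 mg.
juxtafloxacin: < 45 mL/min → 10% of 120 mg = 12 mg.
Total = 536 + 12 = 548 mg.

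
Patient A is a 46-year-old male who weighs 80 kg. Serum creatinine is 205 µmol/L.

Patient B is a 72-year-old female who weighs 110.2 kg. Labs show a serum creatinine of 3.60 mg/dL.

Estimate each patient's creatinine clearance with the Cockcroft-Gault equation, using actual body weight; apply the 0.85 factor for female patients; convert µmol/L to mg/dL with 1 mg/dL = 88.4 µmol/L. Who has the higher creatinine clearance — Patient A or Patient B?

Patient A: SCr = 205 / 88.4 = 2.319 mg/dL
Patient A: CrCl = (140 − 46) × 80 / (72 × 2.319) = 7520.0 / 166.97 ≈ 45.0 mL/min
Patient B: CrCl = (140 − 72) × 110.2 / (72 × 3.6) × 0.85 = 7493.6 / 259.20 × 0.85 ≈ 24.6 mL/min
45.0 vs 24.6 mL/min → Patient A is higher.

Patient A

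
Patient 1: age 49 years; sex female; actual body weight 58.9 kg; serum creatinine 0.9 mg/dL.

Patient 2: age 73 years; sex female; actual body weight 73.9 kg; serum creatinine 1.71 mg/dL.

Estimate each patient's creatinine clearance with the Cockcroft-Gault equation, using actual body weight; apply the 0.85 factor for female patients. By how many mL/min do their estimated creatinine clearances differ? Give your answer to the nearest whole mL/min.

36 mL/min

Patient 1: CrCl = (140 − 49) × 58.9 / (72 × 0.9) × 0.85 = 5359.9 / 64.80 × 0.85 ≈ 70.3 mL/min
Patient 2: CrCl = (140 − 73) × 73.9 / (72 × 1.71) × 0.85 = 4951.3 / 123.12 × 0.85 ≈ 34.2 mL/min
|70.3 − 34.2| = 36.1 mL/min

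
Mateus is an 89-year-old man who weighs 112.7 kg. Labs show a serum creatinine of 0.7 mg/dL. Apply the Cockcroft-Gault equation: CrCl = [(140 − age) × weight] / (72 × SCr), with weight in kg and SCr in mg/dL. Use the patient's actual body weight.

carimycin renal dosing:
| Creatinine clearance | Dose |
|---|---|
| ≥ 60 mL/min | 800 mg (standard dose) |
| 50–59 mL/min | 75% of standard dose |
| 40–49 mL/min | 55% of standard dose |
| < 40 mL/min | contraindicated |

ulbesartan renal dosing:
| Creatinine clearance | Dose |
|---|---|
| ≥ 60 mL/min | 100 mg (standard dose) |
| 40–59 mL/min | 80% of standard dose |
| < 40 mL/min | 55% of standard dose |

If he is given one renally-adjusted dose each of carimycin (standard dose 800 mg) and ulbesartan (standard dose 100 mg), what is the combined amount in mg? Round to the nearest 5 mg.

900 mg

CrCl = (140 − 89) × 112.7 / (72 × 0.7) = 5747.7 / 50.40 ≈ 114.0 mL/min
CrCl ≈ 114 mL/min.
carimycin: ≥ 60 mL/min → 100% of 800 mg = 800 mg.
ulbesartan: ≥ 60 mL/min → 100% of 100 mg = 100 mg.
Total = 800 + 100 = 900 mg.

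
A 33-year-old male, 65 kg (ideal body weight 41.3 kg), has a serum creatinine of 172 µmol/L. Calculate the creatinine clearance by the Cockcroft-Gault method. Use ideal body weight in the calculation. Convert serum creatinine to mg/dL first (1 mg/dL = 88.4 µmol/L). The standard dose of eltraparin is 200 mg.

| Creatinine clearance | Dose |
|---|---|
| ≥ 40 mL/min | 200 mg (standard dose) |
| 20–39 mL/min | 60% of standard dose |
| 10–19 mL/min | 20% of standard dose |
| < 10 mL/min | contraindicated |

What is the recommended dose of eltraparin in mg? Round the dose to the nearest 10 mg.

SCr = 172 / 88.4 = 1.946 mg/dL
CrCl = (140 − 33) × 41.3 / (72 × 1.946) = 4419.1 / 140.11 ≈ 31.5 mL/min
CrCl ≈ 32 mL/min → bracket 20–39 mL/min.
60% of 200 mg = 120 mg

120 mg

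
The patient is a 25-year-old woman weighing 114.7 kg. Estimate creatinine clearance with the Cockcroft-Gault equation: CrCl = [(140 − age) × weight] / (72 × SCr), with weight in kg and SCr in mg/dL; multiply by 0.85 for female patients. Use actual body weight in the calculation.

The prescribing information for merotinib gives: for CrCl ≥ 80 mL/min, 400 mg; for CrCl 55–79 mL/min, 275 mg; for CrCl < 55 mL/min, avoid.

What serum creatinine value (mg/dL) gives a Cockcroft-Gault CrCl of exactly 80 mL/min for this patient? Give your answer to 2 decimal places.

Standard dose requires CrCl ≥ 80 mL/min.
Set (140 − 25) × 114.7 × 0.85 / (72 × SCr) = 80
SCr = (140 − 25) × 114.7 × 0.85 / (72 × 80) = 1.947 mg/dL

1.95 mg/dL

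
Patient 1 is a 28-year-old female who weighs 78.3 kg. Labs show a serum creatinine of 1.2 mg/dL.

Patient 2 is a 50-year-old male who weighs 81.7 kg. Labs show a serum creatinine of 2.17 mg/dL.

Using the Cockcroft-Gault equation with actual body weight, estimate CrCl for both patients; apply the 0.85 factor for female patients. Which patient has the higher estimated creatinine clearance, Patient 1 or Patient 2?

Patient 1

Patient 1: CrCl = (140 − 28) × 78.3 / (72 × 1.2) × 0.85 = 8769.6 / 86.40 × 0.85 ≈ 86.3 mL/min
Patient 2: CrCl = (140 − 50) × 81.7 / (72 × 2.17) = 7353.0 / 156.24 ≈ 47.1 mL/min
86.3 vs 47.1 mL/min → Patient 1 is higher.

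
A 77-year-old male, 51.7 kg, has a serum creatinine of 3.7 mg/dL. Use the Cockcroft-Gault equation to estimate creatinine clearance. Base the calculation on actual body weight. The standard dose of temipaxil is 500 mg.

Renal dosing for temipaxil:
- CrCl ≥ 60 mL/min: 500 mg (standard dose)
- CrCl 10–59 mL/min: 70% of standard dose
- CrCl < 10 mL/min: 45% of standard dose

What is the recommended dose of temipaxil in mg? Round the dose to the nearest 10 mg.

CrCl = (140 − 77) × 51.7 / (72 × 3.7) = 3257.1 / 266.40 ≈ 12.2 mL/min
CrCl ≈ 12 mL/min → bracket 10–59 mL/min.
70% of 500 mg = 350 mg

350 mg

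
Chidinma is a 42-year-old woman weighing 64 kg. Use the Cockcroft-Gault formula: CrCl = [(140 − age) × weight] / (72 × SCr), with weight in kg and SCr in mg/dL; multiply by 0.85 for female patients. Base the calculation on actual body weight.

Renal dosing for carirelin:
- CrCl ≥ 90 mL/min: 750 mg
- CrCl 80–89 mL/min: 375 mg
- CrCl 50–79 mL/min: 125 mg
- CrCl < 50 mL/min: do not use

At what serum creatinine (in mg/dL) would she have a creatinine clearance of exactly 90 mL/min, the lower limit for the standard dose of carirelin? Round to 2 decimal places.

Standard dose requires CrCl ≥ 90 mL/min.
Set (140 − 42) × 64 × 0.85 / (72 × SCr) = 90
SCr = (140 − 42) × 64 × 0.85 / (72 × 90) = 0.823 mg/dL

0.82 mg/dL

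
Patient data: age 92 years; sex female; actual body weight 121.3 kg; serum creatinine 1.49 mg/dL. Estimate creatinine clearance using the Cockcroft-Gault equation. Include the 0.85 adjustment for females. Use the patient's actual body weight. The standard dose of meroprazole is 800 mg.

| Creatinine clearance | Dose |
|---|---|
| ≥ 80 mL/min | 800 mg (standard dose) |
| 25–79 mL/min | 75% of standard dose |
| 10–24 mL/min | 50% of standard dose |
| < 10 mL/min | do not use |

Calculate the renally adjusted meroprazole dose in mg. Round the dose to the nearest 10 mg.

600 mg

CrCl = (140 − 92) × 121.3 / (72 × 1.49) × 0.85 = 5822.4 / 107.28 × 0.85 ≈ 46.1 mL/min
CrCl ≈ 46 mL/min → bracket 25–79 mL/min.
75% of 800 mg = 600 mg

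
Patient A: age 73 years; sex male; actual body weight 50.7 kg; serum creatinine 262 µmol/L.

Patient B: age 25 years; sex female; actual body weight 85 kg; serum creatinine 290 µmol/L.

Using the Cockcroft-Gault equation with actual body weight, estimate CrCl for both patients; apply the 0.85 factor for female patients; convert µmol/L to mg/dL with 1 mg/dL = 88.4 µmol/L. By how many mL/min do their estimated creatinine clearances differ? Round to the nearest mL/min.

Patient A: SCr = 262 / 88.4 = 2.964 mg/dL
Patient A: CrCl = (140 − 73) × 50.7 / (72 × 2.964) = 3396.9 / 213.41 ≈ 15.9 mL/min
Patient B: SCr = 290 / 88.4 = 3.281 mg/dL
Patient B: CrCl = (140 − 25) × 85 / (72 × 3.281) × 0.85 = 9775.0 / 236.23 × 0.85 ≈ 35.2 mL/min
|15.9 − 35.2| = 19.3 mL/min

19 mL/min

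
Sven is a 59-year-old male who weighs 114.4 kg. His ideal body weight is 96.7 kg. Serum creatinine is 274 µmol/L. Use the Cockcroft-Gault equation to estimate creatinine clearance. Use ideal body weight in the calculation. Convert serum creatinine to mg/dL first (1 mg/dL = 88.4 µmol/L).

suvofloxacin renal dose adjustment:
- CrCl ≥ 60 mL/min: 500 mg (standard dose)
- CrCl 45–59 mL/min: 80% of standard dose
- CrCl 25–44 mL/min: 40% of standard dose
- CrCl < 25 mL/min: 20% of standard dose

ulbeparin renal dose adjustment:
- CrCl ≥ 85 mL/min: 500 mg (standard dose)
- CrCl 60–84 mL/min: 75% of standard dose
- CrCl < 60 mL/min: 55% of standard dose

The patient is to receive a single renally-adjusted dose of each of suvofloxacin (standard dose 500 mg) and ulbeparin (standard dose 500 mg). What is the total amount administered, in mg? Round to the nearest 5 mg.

475 mg

SCr = 274 / 88.4 = 3.1 mg/dL
CrCl = (140 − 59) × 96.7 / (72 × 3.1) = 7832.7 / 223.20 ≈ 35.1 mL/min
CrCl ≈ 35 mL/min.
suvofloxacin: 25–44 mL/min → 40% of 500 mg = 200 mg.
ulbeparin: < 60 mL/min → 55% of 500 mg = 275 mg.
Total = 200 + 275 = 475 mg.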